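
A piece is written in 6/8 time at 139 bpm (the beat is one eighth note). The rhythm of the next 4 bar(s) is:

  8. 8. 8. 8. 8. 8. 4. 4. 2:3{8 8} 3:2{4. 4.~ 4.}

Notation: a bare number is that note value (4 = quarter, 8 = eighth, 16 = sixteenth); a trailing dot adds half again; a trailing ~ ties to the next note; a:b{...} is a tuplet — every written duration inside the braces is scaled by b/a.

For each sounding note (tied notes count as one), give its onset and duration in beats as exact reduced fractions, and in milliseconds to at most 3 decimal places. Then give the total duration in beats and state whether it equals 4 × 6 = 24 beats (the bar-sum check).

1) 0.0ms=0b +647.482ms=3/2b
2) 647.482ms=3/2b +647.482ms=3/2b
3) 1294.964ms=3b +647.482ms=3/2b
4) 1942.446ms=9/2b +647.482ms=3/2b
5) 2589.928ms=6b +647.482ms=3/2b
6) 3237.41ms=15/2b +647.482ms=3/2b
7) 3884.892ms=9b +1294.964ms=3b
8) 5179.856ms=12b +1294.964ms=3b
9) 6474.82ms=15b +647.482ms=3/2b
10) 7122.302ms=33/2b +647.482ms=3/2b
11) 7769.784ms=18b +863.309ms=2b
12) 8633.094ms=20b +1726.619ms=4b
Σ=24b of 24 (139bpm 6/8) — PASS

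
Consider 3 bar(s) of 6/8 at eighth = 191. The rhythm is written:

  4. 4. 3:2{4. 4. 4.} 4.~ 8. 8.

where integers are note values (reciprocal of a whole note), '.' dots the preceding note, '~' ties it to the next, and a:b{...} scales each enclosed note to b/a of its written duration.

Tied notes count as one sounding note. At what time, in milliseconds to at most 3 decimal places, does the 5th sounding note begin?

1. 0.0ms @ 0 + 942.408ms (3)
2. 942.408ms @ 3 + 942.408ms (3)
3. 1884.817ms @ 6 + 628.272ms (2)
4. 2513.089ms @ 8 + 628.272ms (2)
5. 3141.361ms @ 10 + 628.272ms (2)
6. 3769.634ms @ 12 + 1413.613ms (9/2)
7. 5183.246ms @ 33/2 + 471.204ms (3/2)

note 5 onset = 10b = 3141.361ms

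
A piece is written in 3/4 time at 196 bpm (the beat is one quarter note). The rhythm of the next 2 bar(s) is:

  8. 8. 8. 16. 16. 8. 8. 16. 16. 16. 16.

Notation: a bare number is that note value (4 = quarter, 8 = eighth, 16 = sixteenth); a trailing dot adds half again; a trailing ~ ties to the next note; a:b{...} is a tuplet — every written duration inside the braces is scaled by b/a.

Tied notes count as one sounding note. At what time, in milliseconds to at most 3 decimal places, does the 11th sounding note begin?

note 11 onset = 45/8b = 1721.939ms

1. 0.0ms @ 0 + 229.592ms (3/4)
2. 229.592ms @ 3/4 + 229.592ms (3/4)
3. 459.184ms @ 3/2 + 229.592ms (3/4)
4. 688.776ms @ 9/4 + 114.796ms (3/8)
5. 803.571ms @ 21/8 + 114.796ms (3/8)
6. 918.367ms @ 3 + 229.592ms (3/4)
7. 1147.959ms @ 15/4 + 229.592ms (3/4)
8. 1377.551ms @ 9/2 + 114.796ms (3/8)
9. 1492.347ms @ 39/8 + 114.796ms (3/8)
10. 1607.143ms @ 21/4 + 114.796ms (3/8)
11. 1721.939ms @ 45/8 + 114.796ms (3/8)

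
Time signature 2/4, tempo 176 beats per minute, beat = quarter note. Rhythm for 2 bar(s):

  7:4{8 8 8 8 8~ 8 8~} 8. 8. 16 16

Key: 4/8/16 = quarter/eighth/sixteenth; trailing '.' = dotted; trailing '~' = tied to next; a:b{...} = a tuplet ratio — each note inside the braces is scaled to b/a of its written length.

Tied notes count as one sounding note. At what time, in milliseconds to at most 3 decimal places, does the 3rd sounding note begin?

1. 0.0ms @ 0 + 97.403ms (2/7)
2. 97.403ms @ 2/7 + 97.403ms (2/7)
3. 194.805ms @ 4/7 + 97.403ms (2/7)
4. 292.208ms @ 6/7 + 97.403ms (2/7)
5. 389.61ms @ 8/7 + 194.805ms (4/7)
6. 584.416ms @ 12/7 + 353.084ms (29/28)
7. 937.5ms @ 11/4 + 255.682ms (3/4)
8. 1193.182ms @ 7/2 + 85.227ms (1/4)
9. 1278.409ms @ 15/4 + 85.227ms (1/4)

note 3 onset = 4/7b = 194.805ms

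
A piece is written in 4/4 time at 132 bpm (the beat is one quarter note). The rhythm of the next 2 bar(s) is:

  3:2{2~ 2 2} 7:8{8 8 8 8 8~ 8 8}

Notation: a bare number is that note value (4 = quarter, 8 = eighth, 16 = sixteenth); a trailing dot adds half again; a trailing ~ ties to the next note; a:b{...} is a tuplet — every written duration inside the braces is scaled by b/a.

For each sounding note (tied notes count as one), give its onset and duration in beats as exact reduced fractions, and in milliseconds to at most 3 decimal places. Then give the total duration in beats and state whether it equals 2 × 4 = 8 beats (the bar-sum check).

1) 0.0ms=0b +1212.121ms=8/3b
2) 1212.121ms=8/3b +606.061ms=4/3b
3) 1818.182ms=4b +259.74ms=4/7b
4) 2077.922ms=32/7b +259.74ms=4/7b
5) 2337.662ms=36/7b +259.74ms=4/7b
6) 2597.403ms=40/7b +259.74ms=4/7b
7) 2857.143ms=44/7b +519.481ms=8/7b
8) 3376.623ms=52/7b +259.74ms=4/7b
Σ=8b of 8 (132bpm 4/4) — PASS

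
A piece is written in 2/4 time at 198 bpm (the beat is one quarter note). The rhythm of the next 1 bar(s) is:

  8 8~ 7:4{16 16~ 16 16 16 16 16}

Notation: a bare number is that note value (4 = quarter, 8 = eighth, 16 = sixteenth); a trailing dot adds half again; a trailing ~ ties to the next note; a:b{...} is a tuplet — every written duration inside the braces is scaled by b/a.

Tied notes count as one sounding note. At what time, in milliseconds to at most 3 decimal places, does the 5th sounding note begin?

1. 0.0ms @ 0 + 151.515ms (1/2)
2. 151.515ms @ 1/2 + 194.805ms (9/14)
3. 346.32ms @ 8/7 + 86.58ms (2/7)
4. 432.9ms @ 10/7 + 43.29ms (1/7)
5. 476.19ms @ 11/7 + 43.29ms (1/7)
6. 519.481ms @ 12/7 + 43.29ms (1/7)
7. 562.771ms @ 13/7 + 43.29ms (1/7)

note 5 onset = 11/7b = 476.19ms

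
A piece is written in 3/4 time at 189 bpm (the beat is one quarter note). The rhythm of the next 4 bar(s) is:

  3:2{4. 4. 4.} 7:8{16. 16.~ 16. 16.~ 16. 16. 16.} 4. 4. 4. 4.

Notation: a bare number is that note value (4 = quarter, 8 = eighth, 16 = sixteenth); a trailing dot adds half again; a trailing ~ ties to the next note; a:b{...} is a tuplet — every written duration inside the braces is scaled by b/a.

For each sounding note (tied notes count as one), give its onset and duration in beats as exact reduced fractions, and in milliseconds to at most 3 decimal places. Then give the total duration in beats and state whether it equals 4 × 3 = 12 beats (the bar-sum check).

1) 0.0ms=0b +317.46ms=1b
2) 317.46ms=1b +317.46ms=1b
3) 634.921ms=2b +317.46ms=1b
4) 952.381ms=3b +136.054ms=3/7b
5) 1088.435ms=24/7b +272.109ms=6/7b
6) 1360.544ms=30/7b +272.109ms=6/7b
7) 1632.653ms=36/7b +136.054ms=3/7b
8) 1768.707ms=39/7b +136.054ms=3/7b
9) 1904.762ms=6b +476.19ms=3/2b
10) 2380.952ms=15/2b +476.19ms=3/2b
11) 2857.143ms=9b +476.19ms=3/2b
12) 3333.333ms=21/2b +476.19ms=3/2b
Σ=12b of 12 (189bpm 3/4) — PASS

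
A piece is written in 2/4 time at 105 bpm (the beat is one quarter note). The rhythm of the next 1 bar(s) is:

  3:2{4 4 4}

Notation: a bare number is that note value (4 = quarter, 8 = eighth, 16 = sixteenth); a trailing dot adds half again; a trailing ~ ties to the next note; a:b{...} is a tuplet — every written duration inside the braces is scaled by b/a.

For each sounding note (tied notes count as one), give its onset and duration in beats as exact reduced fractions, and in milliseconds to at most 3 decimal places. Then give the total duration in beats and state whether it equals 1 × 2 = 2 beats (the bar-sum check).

1) 0.0ms=0b +380.952ms=2/3b
2) 380.952ms=2/3b +380.952ms=2/3b
3) 761.905ms=4/3b +380.952ms=2/3b
Σ=2b of 2 (105bpm 2/4) — PASS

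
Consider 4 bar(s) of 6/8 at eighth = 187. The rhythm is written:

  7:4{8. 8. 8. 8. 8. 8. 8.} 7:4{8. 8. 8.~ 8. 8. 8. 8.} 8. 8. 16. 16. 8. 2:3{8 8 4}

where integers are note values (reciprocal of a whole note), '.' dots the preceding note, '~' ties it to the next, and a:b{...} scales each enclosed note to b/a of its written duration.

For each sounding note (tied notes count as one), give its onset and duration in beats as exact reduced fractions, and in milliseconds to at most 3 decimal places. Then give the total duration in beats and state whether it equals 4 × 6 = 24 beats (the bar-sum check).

1) 0.0ms=0b +275.019ms=6/7b
2) 275.019ms=6/7b +275.019ms=6/7b
3) 550.038ms=12/7b +275.019ms=6/7b
4) 825.057ms=18/7b +275.019ms=6/7b
5) 1100.076ms=24/7b +275.019ms=6/7b
6) 1375.095ms=30/7b +275.019ms=6/7b
7) 1650.115ms=36/7b +275.019ms=6/7b
8) 1925.134ms=6b +275.019ms=6/7b
9) 2200.153ms=48/7b +275.019ms=6/7b
10) 2475.172ms=54/7b +550.038ms=12/7b
11) 3025.21ms=66/7b +275.019ms=6/7b
12) 3300.229ms=72/7b +275.019ms=6/7b
13) 3575.248ms=78/7b +275.019ms=6/7b
14) 3850.267ms=12b +481.283ms=3/2b
15) 4331.551ms=27/2b +481.283ms=3/2b
16) 4812.834ms=15b +240.642ms=3/4b
17) 5053.476ms=63/4b +240.642ms=3/4b
18) 5294.118ms=33/2b +481.283ms=3/2b
19) 5775.401ms=18b +481.283ms=3/2b
20) 6256.684ms=39/2b +481.283ms=3/2b
21) 6737.968ms=21b +962.567ms=3b
Σ=24b of 24 (187bpm 6/8) — PASS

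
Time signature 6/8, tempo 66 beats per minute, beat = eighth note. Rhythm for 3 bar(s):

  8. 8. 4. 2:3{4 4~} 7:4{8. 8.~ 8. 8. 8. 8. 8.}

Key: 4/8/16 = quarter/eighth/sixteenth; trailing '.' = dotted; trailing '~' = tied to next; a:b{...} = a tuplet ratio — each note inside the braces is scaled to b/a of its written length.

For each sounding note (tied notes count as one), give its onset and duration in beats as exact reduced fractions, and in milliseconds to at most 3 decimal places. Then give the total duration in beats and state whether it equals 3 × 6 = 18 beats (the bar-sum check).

1) 0.0ms=0b +1363.636ms=3/2b
2) 1363.636ms=3/2b +1363.636ms=3/2b
3) 2727.273ms=3b +2727.273ms=3b
4) 5454.545ms=6b +2727.273ms=3b
5) 8181.818ms=9b +3506.494ms=27/7b
6) 11688.312ms=90/7b +1558.442ms=12/7b
7) 13246.753ms=102/7b +779.221ms=6/7b
8) 14025.974ms=108/7b +779.221ms=6/7b
9) 14805.195ms=114/7b +779.221ms=6/7b
10) 15584.416ms=120/7b +779.221ms=6/7b
Σ=18b of 18 (66bpm 6/8) — PASS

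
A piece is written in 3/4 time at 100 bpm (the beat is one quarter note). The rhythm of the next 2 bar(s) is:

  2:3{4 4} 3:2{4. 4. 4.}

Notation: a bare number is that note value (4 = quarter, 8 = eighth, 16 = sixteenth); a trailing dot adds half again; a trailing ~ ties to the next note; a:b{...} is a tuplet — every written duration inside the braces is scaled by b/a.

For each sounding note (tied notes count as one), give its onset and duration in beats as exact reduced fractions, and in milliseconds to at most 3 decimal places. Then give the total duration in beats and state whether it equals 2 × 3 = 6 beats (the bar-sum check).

1) 0.0ms=0b +900.0ms=3/2b
2) 900.0ms=3/2b +900.0ms=3/2b
3) 1800.0ms=3b +600.0ms=1b
4) 2400.0ms=4b +600.0ms=1b
5) 3000.0ms=5b +600.0ms=1b
Σ=6b of 6 (100bpm 3/4) — PASS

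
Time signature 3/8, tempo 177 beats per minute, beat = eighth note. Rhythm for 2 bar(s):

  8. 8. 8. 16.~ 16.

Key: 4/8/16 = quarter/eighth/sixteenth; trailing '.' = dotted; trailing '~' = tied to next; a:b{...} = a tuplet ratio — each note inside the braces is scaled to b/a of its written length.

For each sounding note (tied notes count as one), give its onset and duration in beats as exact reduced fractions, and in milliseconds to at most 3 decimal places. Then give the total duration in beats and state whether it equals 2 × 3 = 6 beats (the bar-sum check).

1) 0.0ms=0b +508.475ms=3/2b
2) 508.475ms=3/2b +508.475ms=3/2b
3) 1016.949ms=3b +508.475ms=3/2b
4) 1525.424ms=9/2b +508.475ms=3/2b
Σ=6b of 6 (177bpm 3/8) — PASS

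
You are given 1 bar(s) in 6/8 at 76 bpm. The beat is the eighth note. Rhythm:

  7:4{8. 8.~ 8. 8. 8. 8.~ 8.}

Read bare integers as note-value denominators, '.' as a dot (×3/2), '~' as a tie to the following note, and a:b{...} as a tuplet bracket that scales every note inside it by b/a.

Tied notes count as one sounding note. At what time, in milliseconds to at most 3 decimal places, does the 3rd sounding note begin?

note 3 onset = 18/7b = 2030.075ms

1. 0.0ms @ 0 + 676.692ms (6/7)
2. 676.692ms @ 6/7 + 1353.383ms (12/7)
3. 2030.075ms @ 18/7 + 676.692ms (6/7)
4. 2706.767ms @ 24/7 + 676.692ms (6/7)
5. 3383.459ms @ 30/7 + 1353.383ms (12/7)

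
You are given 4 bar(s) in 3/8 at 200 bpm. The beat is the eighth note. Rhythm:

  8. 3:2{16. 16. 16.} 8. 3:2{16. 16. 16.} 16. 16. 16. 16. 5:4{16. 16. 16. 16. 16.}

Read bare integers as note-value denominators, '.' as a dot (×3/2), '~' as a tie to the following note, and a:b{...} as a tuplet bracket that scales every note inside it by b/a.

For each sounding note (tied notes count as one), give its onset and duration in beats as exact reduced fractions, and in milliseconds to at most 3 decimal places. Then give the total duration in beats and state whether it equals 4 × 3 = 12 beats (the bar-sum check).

1) 0.0ms=0b +450.0ms=3/2b
2) 450.0ms=3/2b +150.0ms=1/2b
3) 600.0ms=2b +150.0ms=1/2b
4) 750.0ms=5/2b +150.0ms=1/2b
5) 900.0ms=3b +450.0ms=3/2b
6) 1350.0ms=9/2b +150.0ms=1/2b
7) 1500.0ms=5b +150.0ms=1/2b
8) 1650.0ms=11/2b +150.0ms=1/2b
9) 1800.0ms=6b +225.0ms=3/4b
10) 2025.0ms=27/4b +225.0ms=3/4b
11) 2250.0ms=15/2b +225.0ms=3/4b
12) 2475.0ms=33/4b +225.0ms=3/4b
13) 2700.0ms=9b +180.0ms=3/5b
14) 2880.0ms=48/5b +180.0ms=3/5b
15) 3060.0ms=51/5b +180.0ms=3/5b
16) 3240.0ms=54/5b +180.0ms=3/5b
17) 3420.0ms=57/5b +180.0ms=3/5b
Σ=12b of 12 (200bpm 3/8) — PASS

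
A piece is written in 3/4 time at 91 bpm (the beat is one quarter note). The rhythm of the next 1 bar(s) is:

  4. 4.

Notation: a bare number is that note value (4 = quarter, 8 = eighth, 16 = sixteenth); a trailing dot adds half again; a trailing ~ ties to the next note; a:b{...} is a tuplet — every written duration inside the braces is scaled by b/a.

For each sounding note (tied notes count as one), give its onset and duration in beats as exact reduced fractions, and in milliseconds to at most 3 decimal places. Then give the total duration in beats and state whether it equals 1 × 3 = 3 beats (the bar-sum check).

1) 0.0ms=0b +989.011ms=3/2b
2) 989.011ms=3/2b +989.011ms=3/2b
Σ=3b of 3 (91bpm 3/4) — PASS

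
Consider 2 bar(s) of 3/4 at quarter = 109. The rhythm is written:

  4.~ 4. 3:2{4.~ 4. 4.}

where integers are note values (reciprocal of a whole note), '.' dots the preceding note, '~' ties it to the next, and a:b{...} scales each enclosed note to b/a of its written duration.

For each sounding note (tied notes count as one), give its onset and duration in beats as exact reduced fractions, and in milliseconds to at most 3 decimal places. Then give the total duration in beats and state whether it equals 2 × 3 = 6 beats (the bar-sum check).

1) 0.0ms=0b +1651.376ms=3b
2) 1651.376ms=3b +1100.917ms=2b
3) 2752.294ms=5b +550.459ms=1b
Σ=6b of 6 (109bpm 3/4) — PASS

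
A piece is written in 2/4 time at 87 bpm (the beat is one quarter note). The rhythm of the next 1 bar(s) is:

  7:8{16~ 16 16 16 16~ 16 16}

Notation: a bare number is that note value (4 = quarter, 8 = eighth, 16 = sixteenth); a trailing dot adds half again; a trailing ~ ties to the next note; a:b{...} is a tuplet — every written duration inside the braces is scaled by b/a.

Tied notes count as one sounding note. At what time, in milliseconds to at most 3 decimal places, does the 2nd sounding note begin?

note 2 onset = 4/7b = 394.089ms

1. 0.0ms @ 0 + 394.089ms (4/7)
2. 394.089ms @ 4/7 + 197.044ms (2/7)
3. 591.133ms @ 6/7 + 197.044ms (2/7)
4. 788.177ms @ 8/7 + 394.089ms (4/7)
5. 1182.266ms @ 12/7 + 197.044ms (2/7)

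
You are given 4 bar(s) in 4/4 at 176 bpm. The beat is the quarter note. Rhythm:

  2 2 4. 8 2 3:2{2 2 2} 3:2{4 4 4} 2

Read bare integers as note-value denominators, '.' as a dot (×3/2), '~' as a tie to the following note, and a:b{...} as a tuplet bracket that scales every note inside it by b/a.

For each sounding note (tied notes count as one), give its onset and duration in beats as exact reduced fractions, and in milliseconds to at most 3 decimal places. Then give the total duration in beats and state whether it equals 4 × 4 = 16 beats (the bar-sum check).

1) 0.0ms=0b +681.818ms=2b
2) 681.818ms=2b +681.818ms=2b
3) 1363.636ms=4b +511.364ms=3/2b
4) 1875.0ms=11/2b +170.455ms=1/2b
5) 2045.455ms=6b +681.818ms=2b
6) 2727.273ms=8b +454.545ms=4/3b
7) 3181.818ms=28/3b +454.545ms=4/3b
8) 3636.364ms=32/3b +454.545ms=4/3b
9) 4090.909ms=12b +227.273ms=2/3b
10) 4318.182ms=38/3b +227.273ms=2/3b
11) 4545.455ms=40/3b +227.273ms=2/3b
12) 4772.727ms=14b +681.818ms=2b
Σ=16b of 16 (176bpm 4/4) — PASS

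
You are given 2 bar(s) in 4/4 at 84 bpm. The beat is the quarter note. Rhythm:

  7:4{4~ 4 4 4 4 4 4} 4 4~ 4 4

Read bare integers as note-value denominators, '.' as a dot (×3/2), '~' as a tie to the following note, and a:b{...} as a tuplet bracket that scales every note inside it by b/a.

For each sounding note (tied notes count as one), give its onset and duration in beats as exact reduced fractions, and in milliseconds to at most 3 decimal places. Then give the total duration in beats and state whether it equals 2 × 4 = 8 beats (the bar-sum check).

1) 0.0ms=0b +816.327ms=8/7b
2) 816.327ms=8/7b +408.163ms=4/7b
3) 1224.49ms=12/7b +408.163ms=4/7b
4) 1632.653ms=16/7b +408.163ms=4/7b
5) 2040.816ms=20/7b +408.163ms=4/7b
6) 2448.98ms=24/7b +408.163ms=4/7b
7) 2857.143ms=4b +714.286ms=1b
8) 3571.429ms=5b +1428.571ms=2b
9) 5000.0ms=7b +714.286ms=1b
Σ=8b of 8 (84bpm 4/4) — PASS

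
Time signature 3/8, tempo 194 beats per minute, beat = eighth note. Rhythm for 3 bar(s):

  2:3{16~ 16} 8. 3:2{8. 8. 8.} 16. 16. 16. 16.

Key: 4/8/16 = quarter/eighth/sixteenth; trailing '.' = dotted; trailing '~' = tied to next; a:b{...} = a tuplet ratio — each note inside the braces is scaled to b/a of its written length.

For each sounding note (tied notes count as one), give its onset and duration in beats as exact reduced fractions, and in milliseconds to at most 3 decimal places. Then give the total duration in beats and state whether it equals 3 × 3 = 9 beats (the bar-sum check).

1) 0.0ms=0b +463.918ms=3/2b
2) 463.918ms=3/2b +463.918ms=3/2b
3) 927.835ms=3b +309.278ms=1b
4) 1237.113ms=4b +309.278ms=1b
5) 1546.392ms=5b +309.278ms=1b
6) 1855.67ms=6b +231.959ms=3/4b
7) 2087.629ms=27/4b +231.959ms=3/4b
8) 2319.588ms=15/2b +231.959ms=3/4b
9) 2551.546ms=33/4b +231.959ms=3/4b
Σ=9b of 9 (194bpm 3/8) — PASS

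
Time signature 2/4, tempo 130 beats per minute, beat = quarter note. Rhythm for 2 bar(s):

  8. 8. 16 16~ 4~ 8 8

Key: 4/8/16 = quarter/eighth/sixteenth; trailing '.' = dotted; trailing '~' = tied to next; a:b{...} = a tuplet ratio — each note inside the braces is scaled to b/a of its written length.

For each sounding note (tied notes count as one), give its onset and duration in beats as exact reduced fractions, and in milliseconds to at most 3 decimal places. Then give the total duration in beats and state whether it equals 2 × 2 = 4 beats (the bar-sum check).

1) 0.0ms=0b +346.154ms=3/4b
2) 346.154ms=3/4b +346.154ms=3/4b
3) 692.308ms=3/2b +115.385ms=1/4b
4) 807.692ms=7/4b +807.692ms=7/4b
5) 1615.385ms=7/2b +230.769ms=1/2b
Σ=4b of 4 (130bpm 2/4) — PASS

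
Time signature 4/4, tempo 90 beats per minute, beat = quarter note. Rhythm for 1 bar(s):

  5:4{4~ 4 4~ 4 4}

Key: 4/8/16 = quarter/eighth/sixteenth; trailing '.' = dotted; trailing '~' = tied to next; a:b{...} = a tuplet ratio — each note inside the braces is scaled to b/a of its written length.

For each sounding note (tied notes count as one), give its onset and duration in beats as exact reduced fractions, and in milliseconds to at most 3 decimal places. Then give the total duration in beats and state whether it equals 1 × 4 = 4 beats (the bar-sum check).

1) 0.0ms=0b +1066.667ms=8/5b
2) 1066.667ms=8/5b +1066.667ms=8/5b
3) 2133.333ms=16/5b +533.333ms=4/5b
Σ=4b of 4 (90bpm 4/4) — PASS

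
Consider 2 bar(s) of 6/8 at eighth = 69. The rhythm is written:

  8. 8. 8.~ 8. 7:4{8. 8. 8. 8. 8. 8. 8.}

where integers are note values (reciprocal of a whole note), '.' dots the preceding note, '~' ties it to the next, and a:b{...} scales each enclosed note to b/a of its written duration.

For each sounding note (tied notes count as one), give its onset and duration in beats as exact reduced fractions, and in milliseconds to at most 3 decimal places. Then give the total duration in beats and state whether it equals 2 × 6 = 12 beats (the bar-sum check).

1) 0.0ms=0b +1304.348ms=3/2b
2) 1304.348ms=3/2b +1304.348ms=3/2b
3) 2608.696ms=3b +2608.696ms=3b
4) 5217.391ms=6b +745.342ms=6/7b
5) 5962.733ms=48/7b +745.342ms=6/7b
6) 6708.075ms=54/7b +745.342ms=6/7b
7) 7453.416ms=60/7b +745.342ms=6/7b
8) 8198.758ms=66/7b +745.342ms=6/7b
9) 8944.099ms=72/7b +745.342ms=6/7b
10) 9689.441ms=78/7b +745.342ms=6/7b
Σ=12b of 12 (69bpm 6/8) — PASS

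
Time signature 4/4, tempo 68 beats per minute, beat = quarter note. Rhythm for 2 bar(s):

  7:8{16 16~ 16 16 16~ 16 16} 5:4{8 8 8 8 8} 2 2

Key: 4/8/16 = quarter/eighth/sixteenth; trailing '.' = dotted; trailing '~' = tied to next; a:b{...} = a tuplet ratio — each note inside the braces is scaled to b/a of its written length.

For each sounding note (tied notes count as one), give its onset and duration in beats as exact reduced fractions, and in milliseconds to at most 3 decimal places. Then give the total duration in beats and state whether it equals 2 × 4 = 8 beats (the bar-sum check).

1) 0.0ms=0b +252.101ms=2/7b
2) 252.101ms=2/7b +504.202ms=4/7b
3) 756.303ms=6/7b +252.101ms=2/7b
4) 1008.403ms=8/7b +504.202ms=4/7b
5) 1512.605ms=12/7b +252.101ms=2/7b
6) 1764.706ms=2b +352.941ms=2/5b
7) 2117.647ms=12/5b +352.941ms=2/5b
8) 2470.588ms=14/5b +352.941ms=2/5b
9) 2823.529ms=16/5b +352.941ms=2/5b
10) 3176.471ms=18/5b +352.941ms=2/5b
11) 3529.412ms=4b +1764.706ms=2b
12) 5294.118ms=6b +1764.706ms=2b
Σ=8b of 8 (68bpm 4/4) — PASS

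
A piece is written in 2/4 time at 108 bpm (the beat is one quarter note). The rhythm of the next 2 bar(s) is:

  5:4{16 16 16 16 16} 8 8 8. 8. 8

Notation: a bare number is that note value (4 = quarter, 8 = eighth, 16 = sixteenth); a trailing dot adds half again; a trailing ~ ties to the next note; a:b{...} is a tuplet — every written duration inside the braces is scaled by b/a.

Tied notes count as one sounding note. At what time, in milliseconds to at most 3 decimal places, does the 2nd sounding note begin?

note 2 onset = 1/5b = 111.111ms

1. 0.0ms @ 0 + 111.111ms (1/5)
2. 111.111ms @ 1/5 + 111.111ms (1/5)
3. 222.222ms @ 2/5 + 111.111ms (1/5)
4. 333.333ms @ 3/5 + 111.111ms (1/5)
5. 444.444ms @ 4/5 + 111.111ms (1/5)
6. 555.556ms @ 1 + 277.778ms (1/2)
7. 833.333ms @ 3/2 + 277.778ms (1/2)
8. 1111.111ms @ 2 + 416.667ms (3/4)
9. 1527.778ms @ 11/4 + 416.667ms (3/4)
10. 1944.444ms @ 7/2 + 277.778ms (1/2)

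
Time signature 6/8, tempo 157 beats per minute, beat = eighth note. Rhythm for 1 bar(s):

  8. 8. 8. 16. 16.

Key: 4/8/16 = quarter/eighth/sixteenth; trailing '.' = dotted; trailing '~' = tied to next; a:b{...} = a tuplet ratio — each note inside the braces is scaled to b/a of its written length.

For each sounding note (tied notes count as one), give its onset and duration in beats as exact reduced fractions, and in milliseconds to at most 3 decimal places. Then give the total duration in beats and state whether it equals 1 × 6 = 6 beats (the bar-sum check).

1) 0.0ms=0b +573.248ms=3/2b
2) 573.248ms=3/2b +573.248ms=3/2b
3) 1146.497ms=3b +573.248ms=3/2b
4) 1719.745ms=9/2b +286.624ms=3/4b
5) 2006.369ms=21/4b +286.624ms=3/4b
Σ=6b of 6 (157bpm 6/8) — PASS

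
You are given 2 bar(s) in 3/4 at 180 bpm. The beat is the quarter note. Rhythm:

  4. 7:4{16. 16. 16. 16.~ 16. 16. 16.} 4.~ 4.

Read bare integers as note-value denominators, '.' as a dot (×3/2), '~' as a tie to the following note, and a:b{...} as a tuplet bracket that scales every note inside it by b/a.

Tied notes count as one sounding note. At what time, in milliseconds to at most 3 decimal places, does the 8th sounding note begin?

note 8 onset = 3b = 1000.0ms

1. 0.0ms @ 0 + 500.0ms (3/2)
2. 500.0ms @ 3/2 + 71.429ms (3/14)
3. 571.429ms @ 12/7 + 71.429ms (3/14)
4. 642.857ms @ 27/14 + 71.429ms (3/14)
5. 714.286ms @ 15/7 + 142.857ms (3/7)
6. 857.143ms @ 18/7 + 71.429ms (3/14)
7. 928.571ms @ 39/14 + 71.429ms (3/14)
8. 1000.0ms @ 3 + 1000.0ms (3)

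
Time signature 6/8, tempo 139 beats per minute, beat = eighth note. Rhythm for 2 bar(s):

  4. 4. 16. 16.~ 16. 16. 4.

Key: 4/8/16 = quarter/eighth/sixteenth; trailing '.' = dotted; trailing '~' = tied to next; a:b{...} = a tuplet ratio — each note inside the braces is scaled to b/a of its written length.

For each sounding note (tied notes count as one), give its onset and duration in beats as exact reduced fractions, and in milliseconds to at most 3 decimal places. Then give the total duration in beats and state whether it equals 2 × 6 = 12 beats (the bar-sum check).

1) 0.0ms=0b +1294.964ms=3b
2) 1294.964ms=3b +1294.964ms=3b
3) 2589.928ms=6b +323.741ms=3/4b
4) 2913.669ms=27/4b +647.482ms=3/2b
5) 3561.151ms=33/4b +323.741ms=3/4b
6) 3884.892ms=9b +1294.964ms=3b
Σ=12b of 12 (139bpm 6/8) — PASS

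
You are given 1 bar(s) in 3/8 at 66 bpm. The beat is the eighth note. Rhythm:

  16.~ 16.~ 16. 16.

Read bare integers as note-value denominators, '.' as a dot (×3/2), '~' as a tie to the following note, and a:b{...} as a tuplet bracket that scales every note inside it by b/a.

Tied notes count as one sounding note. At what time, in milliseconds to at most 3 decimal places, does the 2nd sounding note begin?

1. 0.0ms @ 0 + 2045.455ms (9/4)
2. 2045.455ms @ 9/4 + 681.818ms (3/4)

note 2 onset = 9/4b = 2045.455ms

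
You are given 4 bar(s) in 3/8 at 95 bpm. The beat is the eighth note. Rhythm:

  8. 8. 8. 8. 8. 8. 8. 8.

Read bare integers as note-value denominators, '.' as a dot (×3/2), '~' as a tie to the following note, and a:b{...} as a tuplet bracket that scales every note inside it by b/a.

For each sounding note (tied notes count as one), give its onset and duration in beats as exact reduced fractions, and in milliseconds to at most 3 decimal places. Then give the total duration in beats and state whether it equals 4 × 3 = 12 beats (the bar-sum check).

1) 0.0ms=0b +947.368ms=3/2b
2) 947.368ms=3/2b +947.368ms=3/2b
3) 1894.737ms=3b +947.368ms=3/2b
4) 2842.105ms=9/2b +947.368ms=3/2b
5) 3789.474ms=6b +947.368ms=3/2b
6) 4736.842ms=15/2b +947.368ms=3/2b
7) 5684.211ms=9b +947.368ms=3/2b
8) 6631.579ms=21/2b +947.368ms=3/2b
Σ=12b of 12 (95bpm 3/8) — PASS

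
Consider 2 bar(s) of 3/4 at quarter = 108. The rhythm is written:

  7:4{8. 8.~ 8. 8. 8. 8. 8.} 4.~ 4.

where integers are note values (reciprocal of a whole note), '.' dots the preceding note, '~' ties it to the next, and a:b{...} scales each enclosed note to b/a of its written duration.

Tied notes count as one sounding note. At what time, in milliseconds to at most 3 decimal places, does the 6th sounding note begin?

1. 0.0ms @ 0 + 238.095ms (3/7)
2. 238.095ms @ 3/7 + 476.19ms (6/7)
3. 714.286ms @ 9/7 + 238.095ms (3/7)
4. 952.381ms @ 12/7 + 238.095ms (3/7)
5. 1190.476ms @ 15/7 + 238.095ms (3/7)
6. 1428.571ms @ 18/7 + 238.095ms (3/7)
7. 1666.667ms @ 3 + 1666.667ms (3)

note 6 onset = 18/7b = 1428.571ms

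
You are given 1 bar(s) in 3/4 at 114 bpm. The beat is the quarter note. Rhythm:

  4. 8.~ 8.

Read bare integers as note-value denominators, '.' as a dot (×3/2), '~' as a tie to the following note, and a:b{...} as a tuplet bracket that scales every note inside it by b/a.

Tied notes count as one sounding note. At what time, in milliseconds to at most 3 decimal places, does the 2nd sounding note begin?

note 2 onset = 3/2b = 789.474ms

1. 0.0ms @ 0 + 789.474ms (3/2)
2. 789.474ms @ 3/2 + 789.474ms (3/2)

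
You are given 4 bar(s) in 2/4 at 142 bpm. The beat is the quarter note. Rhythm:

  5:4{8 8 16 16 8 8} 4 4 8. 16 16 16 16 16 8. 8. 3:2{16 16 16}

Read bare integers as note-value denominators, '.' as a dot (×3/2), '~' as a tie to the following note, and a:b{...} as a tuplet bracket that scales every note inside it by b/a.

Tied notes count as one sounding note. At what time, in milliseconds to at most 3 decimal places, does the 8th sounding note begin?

note 8 onset = 3b = 1267.606ms

1. 0.0ms @ 0 + 169.014ms (2/5)
2. 169.014ms @ 2/5 + 169.014ms (2/5)
3. 338.028ms @ 4/5 + 84.507ms (1/5)
4. 422.535ms @ 1 + 84.507ms (1/5)
5. 507.042ms @ 6/5 + 169.014ms (2/5)
6. 676.056ms @ 8/5 + 169.014ms (2/5)
7. 845.07ms @ 2 + 422.535ms (1)
8. 1267.606ms @ 3 + 422.535ms (1)
9. 1690.141ms @ 4 + 316.901ms (3/4)
10. 2007.042ms @ 19/4 + 105.634ms (1/4)
11. 2112.676ms @ 5 + 105.634ms (1/4)
12. 2218.31ms @ 21/4 + 105.634ms (1/4)
13. 2323.944ms @ 11/2 + 105.634ms (1/4)
14. 2429.577ms @ 23/4 + 105.634ms (1/4)
15. 2535.211ms @ 6 + 316.901ms (3/4)
16. 2852.113ms @ 27/4 + 316.901ms (3/4)
17. 3169.014ms @ 15/2 + 70.423ms (1/6)
18. 3239.437ms @ 23/3 + 70.423ms (1/6)
19. 3309.859ms @ 47/6 + 70.423ms (1/6)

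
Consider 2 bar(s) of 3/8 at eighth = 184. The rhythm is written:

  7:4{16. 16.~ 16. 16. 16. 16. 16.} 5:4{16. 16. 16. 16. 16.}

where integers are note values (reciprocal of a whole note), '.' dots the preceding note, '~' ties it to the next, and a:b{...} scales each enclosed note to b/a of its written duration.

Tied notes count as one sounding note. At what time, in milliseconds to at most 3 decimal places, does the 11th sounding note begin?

note 11 onset = 27/5b = 1760.87ms

1. 0.0ms @ 0 + 139.752ms (3/7)
2. 139.752ms @ 3/7 + 279.503ms (6/7)
3. 419.255ms @ 9/7 + 139.752ms (3/7)
4. 559.006ms @ 12/7 + 139.752ms (3/7)
5. 698.758ms @ 15/7 + 139.752ms (3/7)
6. 838.509ms @ 18/7 + 139.752ms (3/7)
7. 978.261ms @ 3 + 195.652ms (3/5)
8. 1173.913ms @ 18/5 + 195.652ms (3/5)
9. 1369.565ms @ 21/5 + 195.652ms (3/5)
10. 1565.217ms @ 24/5 + 195.652ms (3/5)
11. 1760.87ms @ 27/5 + 195.652ms (3/5)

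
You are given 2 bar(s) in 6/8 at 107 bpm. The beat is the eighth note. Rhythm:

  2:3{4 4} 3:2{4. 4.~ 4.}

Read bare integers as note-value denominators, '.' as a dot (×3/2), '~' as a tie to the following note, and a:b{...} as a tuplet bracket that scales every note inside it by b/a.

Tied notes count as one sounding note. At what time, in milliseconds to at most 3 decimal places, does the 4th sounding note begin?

note 4 onset = 8b = 4485.981ms

1. 0.0ms @ 0 + 1682.243ms (3)
2. 1682.243ms @ 3 + 1682.243ms (3)
3. 3364.486ms @ 6 + 1121.495ms (2)
4. 4485.981ms @ 8 + 2242.991ms (4)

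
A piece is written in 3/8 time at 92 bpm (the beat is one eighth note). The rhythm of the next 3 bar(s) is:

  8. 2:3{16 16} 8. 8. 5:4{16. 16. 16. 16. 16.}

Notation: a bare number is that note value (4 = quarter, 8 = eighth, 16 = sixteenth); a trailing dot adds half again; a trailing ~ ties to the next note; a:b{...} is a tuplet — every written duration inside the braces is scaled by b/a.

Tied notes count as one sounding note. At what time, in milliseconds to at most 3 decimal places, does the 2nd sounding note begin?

1. 0.0ms @ 0 + 978.261ms (3/2)
2. 978.261ms @ 3/2 + 489.13ms (3/4)
3. 1467.391ms @ 9/4 + 489.13ms (3/4)
4. 1956.522ms @ 3 + 978.261ms (3/2)
5. 2934.783ms @ 9/2 + 978.261ms (3/2)
6. 3913.043ms @ 6 + 391.304ms (3/5)
7. 4304.348ms @ 33/5 + 391.304ms (3/5)
8. 4695.652ms @ 36/5 + 391.304ms (3/5)
9. 5086.957ms @ 39/5 + 391.304ms (3/5)
10. 5478.261ms @ 42/5 + 391.304ms (3/5)

note 2 onset = 3/2b = 978.261ms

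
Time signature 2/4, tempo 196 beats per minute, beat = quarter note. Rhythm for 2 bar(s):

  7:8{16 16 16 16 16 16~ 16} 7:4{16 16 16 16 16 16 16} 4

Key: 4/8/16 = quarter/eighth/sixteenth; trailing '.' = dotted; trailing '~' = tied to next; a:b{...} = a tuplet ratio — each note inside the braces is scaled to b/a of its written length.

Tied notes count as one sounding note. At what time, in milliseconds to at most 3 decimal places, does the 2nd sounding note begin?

note 2 onset = 2/7b = 87.464ms

1. 0.0ms @ 0 + 87.464ms (2/7)
2. 87.464ms @ 2/7 + 87.464ms (2/7)
3. 174.927ms @ 4/7 + 87.464ms (2/7)
4. 262.391ms @ 6/7 + 87.464ms (2/7)
5. 349.854ms @ 8/7 + 87.464ms (2/7)
6. 437.318ms @ 10/7 + 174.927ms (4/7)
7. 612.245ms @ 2 + 43.732ms (1/7)
8. 655.977ms @ 15/7 + 43.732ms (1/7)
9. 699.708ms @ 16/7 + 43.732ms (1/7)
10. 743.44ms @ 17/7 + 43.732ms (1/7)
11. 787.172ms @ 18/7 + 43.732ms (1/7)
12. 830.904ms @ 19/7 + 43.732ms (1/7)
13. 874.636ms @ 20/7 + 43.732ms (1/7)
14. 918.367ms @ 3 + 306.122ms (1)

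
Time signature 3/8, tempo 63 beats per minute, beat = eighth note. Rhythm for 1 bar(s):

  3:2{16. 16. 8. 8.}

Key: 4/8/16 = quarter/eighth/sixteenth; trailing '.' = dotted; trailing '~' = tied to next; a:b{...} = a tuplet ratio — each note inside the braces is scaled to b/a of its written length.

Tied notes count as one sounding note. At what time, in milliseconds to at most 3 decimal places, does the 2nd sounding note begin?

1. 0.0ms @ 0 + 476.19ms (1/2)
2. 476.19ms @ 1/2 + 476.19ms (1/2)
3. 952.381ms @ 1 + 952.381ms (1)
4. 1904.762ms @ 2 + 952.381ms (1)

note 2 onset = 1/2b = 476.19ms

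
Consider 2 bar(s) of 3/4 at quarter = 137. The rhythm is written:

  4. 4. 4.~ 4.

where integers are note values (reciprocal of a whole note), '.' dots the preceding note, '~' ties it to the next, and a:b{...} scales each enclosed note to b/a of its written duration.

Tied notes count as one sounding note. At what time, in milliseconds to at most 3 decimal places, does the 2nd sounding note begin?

1. 0.0ms @ 0 + 656.934ms (3/2)
2. 656.934ms @ 3/2 + 656.934ms (3/2)
3. 1313.869ms @ 3 + 1313.869ms (3)

note 2 onset = 3/2b = 656.934ms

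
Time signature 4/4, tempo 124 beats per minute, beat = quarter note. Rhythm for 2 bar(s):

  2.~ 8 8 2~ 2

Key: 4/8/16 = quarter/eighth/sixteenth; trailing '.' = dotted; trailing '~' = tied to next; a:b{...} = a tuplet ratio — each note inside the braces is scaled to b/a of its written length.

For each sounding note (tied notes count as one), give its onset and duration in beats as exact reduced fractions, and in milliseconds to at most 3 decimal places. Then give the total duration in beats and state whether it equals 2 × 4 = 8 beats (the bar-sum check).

1) 0.0ms=0b +1693.548ms=7/2b
2) 1693.548ms=7/2b +241.935ms=1/2b
3) 1935.484ms=4b +1935.484ms=4b
Σ=8b of 8 (124bpm 4/4) — PASS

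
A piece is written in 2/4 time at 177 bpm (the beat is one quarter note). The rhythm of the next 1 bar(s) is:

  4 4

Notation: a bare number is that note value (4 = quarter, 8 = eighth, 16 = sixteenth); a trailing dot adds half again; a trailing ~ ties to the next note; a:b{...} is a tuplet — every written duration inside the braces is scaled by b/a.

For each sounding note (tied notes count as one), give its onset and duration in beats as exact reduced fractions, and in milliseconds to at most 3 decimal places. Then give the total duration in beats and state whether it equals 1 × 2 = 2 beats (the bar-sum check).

1) 0.0ms=0b +338.983ms=1b
2) 338.983ms=1b +338.983ms=1b
Σ=2b of 2 (177bpm 2/4) — PASS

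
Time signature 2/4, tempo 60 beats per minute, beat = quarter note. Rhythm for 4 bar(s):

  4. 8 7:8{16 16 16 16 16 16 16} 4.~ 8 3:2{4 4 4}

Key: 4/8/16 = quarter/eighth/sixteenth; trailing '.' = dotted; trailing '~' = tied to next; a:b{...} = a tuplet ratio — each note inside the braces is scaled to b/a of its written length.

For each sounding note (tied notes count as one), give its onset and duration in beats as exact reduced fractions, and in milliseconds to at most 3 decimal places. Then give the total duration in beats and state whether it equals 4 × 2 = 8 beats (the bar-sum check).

1) 0.0ms=0b +1500.0ms=3/2b
2) 1500.0ms=3/2b +500.0ms=1/2b
3) 2000.0ms=2b +285.714ms=2/7b
4) 2285.714ms=16/7b +285.714ms=2/7b
5) 2571.429ms=18/7b +285.714ms=2/7b
6) 2857.143ms=20/7b +285.714ms=2/7b
7) 3142.857ms=22/7b +285.714ms=2/7b
8) 3428.571ms=24/7b +285.714ms=2/7b
9) 3714.286ms=26/7b +285.714ms=2/7b
10) 4000.0ms=4b +2000.0ms=2b
11) 6000.0ms=6b +666.667ms=2/3b
12) 6666.667ms=20/3b +666.667ms=2/3b
13) 7333.333ms=22/3b +666.667ms=2/3b
Σ=8b of 8 (60bpm 2/4) — PASS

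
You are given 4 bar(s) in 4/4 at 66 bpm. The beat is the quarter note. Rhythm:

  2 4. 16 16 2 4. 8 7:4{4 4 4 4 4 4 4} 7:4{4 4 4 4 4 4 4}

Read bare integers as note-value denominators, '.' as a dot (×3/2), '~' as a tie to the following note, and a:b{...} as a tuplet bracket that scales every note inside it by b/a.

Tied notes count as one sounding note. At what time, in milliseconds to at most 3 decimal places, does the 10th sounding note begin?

1. 0.0ms @ 0 + 1818.182ms (2)
2. 1818.182ms @ 2 + 1363.636ms (3/2)
3. 3181.818ms @ 7/2 + 227.273ms (1/4)
4. 3409.091ms @ 15/4 + 227.273ms (1/4)
5. 3636.364ms @ 4 + 1818.182ms (2)
6. 5454.545ms @ 6 + 1363.636ms (3/2)
7. 6818.182ms @ 15/2 + 454.545ms (1/2)
8. 7272.727ms @ 8 + 519.481ms (4/7)
9. 7792.208ms @ 60/7 + 519.481ms (4/7)
10. 8311.688ms @ 64/7 + 519.481ms (4/7)
11. 8831.169ms @ 68/7 + 519.481ms (4/7)
12. 9350.649ms @ 72/7 + 519.481ms (4/7)
13. 9870.13ms @ 76/7 + 519.481ms (4/7)
14. 10389.61ms @ 80/7 + 519.481ms (4/7)
15. 10909.091ms @ 12 + 519.481ms (4/7)
16. 11428.571ms @ 88/7 + 519.481ms (4/7)
17. 11948.052ms @ 92/7 + 519.481ms (4/7)
18. 12467.532ms @ 96/7 + 519.481ms (4/7)
19. 12987.013ms @ 100/7 + 519.481ms (4/7)
20. 13506.494ms @ 104/7 + 519.481ms (4/7)
21. 14025.974ms @ 108/7 + 519.481ms (4/7)

note 10 onset = 64/7b = 8311.688ms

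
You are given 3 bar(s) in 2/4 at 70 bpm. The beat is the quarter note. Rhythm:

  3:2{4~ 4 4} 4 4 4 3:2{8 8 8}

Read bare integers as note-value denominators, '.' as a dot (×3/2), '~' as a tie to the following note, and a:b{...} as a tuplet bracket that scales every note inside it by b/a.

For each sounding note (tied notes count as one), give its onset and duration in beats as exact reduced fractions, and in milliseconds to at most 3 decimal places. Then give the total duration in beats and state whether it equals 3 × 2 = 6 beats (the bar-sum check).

1) 0.0ms=0b +1142.857ms=4/3b
2) 1142.857ms=4/3b +571.429ms=2/3b
3) 1714.286ms=2b +857.143ms=1b
4) 2571.429ms=3b +857.143ms=1b
5) 3428.571ms=4b +857.143ms=1b
6) 4285.714ms=5b +285.714ms=1/3b
7) 4571.429ms=16/3b +285.714ms=1/3b
8) 4857.143ms=17/3b +285.714ms=1/3b
Σ=6b of 6 (70bpm 2/4) — PASS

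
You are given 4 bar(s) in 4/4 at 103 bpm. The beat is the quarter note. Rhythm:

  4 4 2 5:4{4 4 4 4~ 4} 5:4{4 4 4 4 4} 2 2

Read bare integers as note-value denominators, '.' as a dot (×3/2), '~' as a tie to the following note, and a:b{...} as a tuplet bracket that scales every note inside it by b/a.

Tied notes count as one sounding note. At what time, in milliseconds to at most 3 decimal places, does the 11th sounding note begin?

1. 0.0ms @ 0 + 582.524ms (1)
2. 582.524ms @ 1 + 582.524ms (1)
3. 1165.049ms @ 2 + 1165.049ms (2)
4. 2330.097ms @ 4 + 466.019ms (4/5)
5. 2796.117ms @ 24/5 + 466.019ms (4/5)
6. 3262.136ms @ 28/5 + 466.019ms (4/5)
7. 3728.155ms @ 32/5 + 932.039ms (8/5)
8. 4660.194ms @ 8 + 466.019ms (4/5)
9. 5126.214ms @ 44/5 + 466.019ms (4/5)
10. 5592.233ms @ 48/5 + 466.019ms (4/5)
11. 6058.252ms @ 52/5 + 466.019ms (4/5)
12. 6524.272ms @ 56/5 + 466.019ms (4/5)
13. 6990.291ms @ 12 + 1165.049ms (2)
14. 8155.34ms @ 14 + 1165.049ms (2)

note 11 onset = 52/5b = 6058.252ms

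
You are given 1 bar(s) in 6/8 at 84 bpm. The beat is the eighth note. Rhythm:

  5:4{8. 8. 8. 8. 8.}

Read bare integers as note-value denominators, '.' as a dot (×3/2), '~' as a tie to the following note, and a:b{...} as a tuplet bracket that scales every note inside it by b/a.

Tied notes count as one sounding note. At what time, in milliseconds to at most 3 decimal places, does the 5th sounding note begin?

note 5 onset = 24/5b = 3428.571ms

1. 0.0ms @ 0 + 857.143ms (6/5)
2. 857.143ms @ 6/5 + 857.143ms (6/5)
3. 1714.286ms @ 12/5 + 857.143ms (6/5)
4. 2571.429ms @ 18/5 + 857.143ms (6/5)
5. 3428.571ms @ 24/5 + 857.143ms (6/5)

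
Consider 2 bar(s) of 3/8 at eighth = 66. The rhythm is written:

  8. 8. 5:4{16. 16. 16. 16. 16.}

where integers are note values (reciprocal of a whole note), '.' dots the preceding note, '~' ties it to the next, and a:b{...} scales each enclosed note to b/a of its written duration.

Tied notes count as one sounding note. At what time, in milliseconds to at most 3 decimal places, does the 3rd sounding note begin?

1. 0.0ms @ 0 + 1363.636ms (3/2)
2. 1363.636ms @ 3/2 + 1363.636ms (3/2)
3. 2727.273ms @ 3 + 545.455ms (3/5)
4. 3272.727ms @ 18/5 + 545.455ms (3/5)
5. 3818.182ms @ 21/5 + 545.455ms (3/5)
6. 4363.636ms @ 24/5 + 545.455ms (3/5)
7. 4909.091ms @ 27/5 + 545.455ms (3/5)

note 3 onset = 3b = 2727.273ms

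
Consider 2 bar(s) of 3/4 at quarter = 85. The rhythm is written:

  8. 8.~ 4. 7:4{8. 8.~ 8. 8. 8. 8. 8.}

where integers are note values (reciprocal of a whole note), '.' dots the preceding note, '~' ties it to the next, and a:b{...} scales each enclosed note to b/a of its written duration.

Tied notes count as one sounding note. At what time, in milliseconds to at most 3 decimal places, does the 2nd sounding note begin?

note 2 onset = 3/4b = 529.412ms

1. 0.0ms @ 0 + 529.412ms (3/4)
2. 529.412ms @ 3/4 + 1588.235ms (9/4)
3. 2117.647ms @ 3 + 302.521ms (3/7)
4. 2420.168ms @ 24/7 + 605.042ms (6/7)
5. 3025.21ms @ 30/7 + 302.521ms (3/7)
6. 3327.731ms @ 33/7 + 302.521ms (3/7)
7. 3630.252ms @ 36/7 + 302.521ms (3/7)
8. 3932.773ms @ 39/7 + 302.521ms (3/7)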